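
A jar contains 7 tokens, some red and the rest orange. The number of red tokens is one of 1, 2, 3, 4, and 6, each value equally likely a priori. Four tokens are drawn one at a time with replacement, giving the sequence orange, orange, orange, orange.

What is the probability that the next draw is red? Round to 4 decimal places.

0.2304

Under each hypothesis, the probability of the observed sequence is: P(data | r = 1) = (6/7)(6/7)(6/7)(6/7) = 0.53978; P(data | r = 2) = (5/7)(5/7)(5/7)(5/7) = 0.26031; P(data | r = 3) = (4/7)(4/7)(4/7)(4/7) = 0.10662; P(data | r = 4) = (3/7)(3/7)(3/7)(3/7) = 0.033736; P(data | r = 6) = (1/7)(1/7)(1/7)(1/7) = 0.00041649.
The prior-weighted likelihoods are 1/5 · 0.53978 = 0.10796, 1/5 · 0.26031 = 0.052062, 1/5 · 0.10662 = 0.021324, 1/5 · 0.033736 = 0.0067472, 1/5 · 0.00041649 = 8.3299e-05; with total 0.18817.
Normalising, the posterior is P(r = 1 | data) = 0.57371, P(r = 2 | data) = 0.27667, P(r = 3 | data) = 0.11332, P(r = 4 | data) = 0.035857, P(r = 6 | data) = 0.00044267.
So P(red next | data) = Σ P(red next | H) P(H | data) = (1/7)(0.57371) + (2/7)(0.27667) + (3/7)(0.11332) + (4/7)(0.035857) + (6/7)(0.00044267) = 0.23044.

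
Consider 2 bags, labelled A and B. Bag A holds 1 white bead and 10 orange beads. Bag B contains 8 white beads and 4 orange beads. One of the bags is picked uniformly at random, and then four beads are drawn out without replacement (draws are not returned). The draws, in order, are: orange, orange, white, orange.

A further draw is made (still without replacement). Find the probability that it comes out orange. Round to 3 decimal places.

For each hypothesis, P(data | H) works out to: P(data | bag A) = (10/11)(9/10)(1/9)(8/8) = 1/11; P(data | bag B) = (4/12)(3/11)(8/10)(2/9) = 8/495.
Multiplying each by its prior: 1/2 · 1/11 = 1/22, 1/2 · 8/495 = 4/495; these sum to 53/990.
Normalising, the posterior is P(bag A | data) = 45/53, P(bag B | data) = 8/53.
The predictive probability is P(orange next | data) = (1)(45/53) + (1/8)(8/53) = 46/53.

0.868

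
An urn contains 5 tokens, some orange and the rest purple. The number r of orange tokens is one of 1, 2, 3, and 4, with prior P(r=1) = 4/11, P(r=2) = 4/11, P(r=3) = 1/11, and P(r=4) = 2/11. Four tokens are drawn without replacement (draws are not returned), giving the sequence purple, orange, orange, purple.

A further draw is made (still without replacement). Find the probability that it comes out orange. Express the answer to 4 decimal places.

0.2000

For each hypothesis, P(data | H) works out to: P(data | r = 1) = (4/5)(1/4)(0/3) = 0; P(data | r = 2) = (3/5)(2/4)(1/3)(2/2) = 1/10; P(data | r = 3) = (2/5)(3/4)(2/3)(1/2) = 1/10; P(data | r = 4) = (1/5)(4/4)(3/3)(0/2) = 0.
Multiplying each by its prior: 4/11 · 0 = 0, 4/11 · 1/10 = 2/55, 1/11 · 1/10 = 1/110, 2/11 · 0 = 0; with total 1/22.
Normalising, the posterior is P(r = 1 | data) = 0, P(r = 2 | data) = 4/5, P(r = 3 | data) = 1/5, P(r = 4 | data) = 0.
Averaging over the posterior, P(orange next | data) = (0)(4/5) + (1)(1/5) = 1/5.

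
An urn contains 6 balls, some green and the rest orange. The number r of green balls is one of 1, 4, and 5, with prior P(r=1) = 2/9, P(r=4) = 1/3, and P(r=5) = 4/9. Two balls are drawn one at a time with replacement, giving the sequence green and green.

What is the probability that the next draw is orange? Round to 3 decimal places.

Under each hypothesis, the probability of the observed sequence is: P(data | r = 1) = (1/6)(1/6) = 1/36; P(data | r = 4) = (4/6)(4/6) = 4/9; P(data | r = 5) = (5/6)(5/6) = 25/36.
The prior-weighted likelihoods are 2/9 · 1/36 = 1/162, 1/3 · 4/9 = 4/27, 4/9 · 25/36 = 25/81; with total 25/54.
The posterior is then P(r = 1 | data) = 1/75, P(r = 4 | data) = 8/25, P(r = 5 | data) = 2/3.
The predictive probability is P(orange next | data) = (5/6)(1/75) + (1/3)(8/25) + (1/6)(2/3) = 103/450.

0.229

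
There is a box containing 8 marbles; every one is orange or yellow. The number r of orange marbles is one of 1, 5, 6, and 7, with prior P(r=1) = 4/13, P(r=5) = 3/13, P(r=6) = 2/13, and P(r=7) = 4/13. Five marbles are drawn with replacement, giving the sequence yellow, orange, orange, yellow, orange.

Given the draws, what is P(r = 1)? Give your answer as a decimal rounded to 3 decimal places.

0.029

Compute the likelihood of the observed sequence for each case: P(data | r = 1) = (7/8)(1/8)(1/8)(7/8)(1/8) = 0.0014954; P(data | r = 5) = (3/8)(5/8)(5/8)(3/8)(5/8) = 0.034332; P(data | r = 6) = (2/8)(6/8)(6/8)(2/8)(6/8) = 0.026367; P(data | r = 7) = (1/8)(7/8)(7/8)(1/8)(7/8) = 0.010468.
Multiplying each by its prior: 4/13 · 0.0014954 = 0.00046011, 3/13 · 0.034332 = 0.0079228, 2/13 · 0.026367 = 0.0040565, 4/13 · 0.010468 = 0.0032208; with total 0.01566.
Hence P(r = 1 | data) = (0.00046011) / (0.01566) = 0.029381.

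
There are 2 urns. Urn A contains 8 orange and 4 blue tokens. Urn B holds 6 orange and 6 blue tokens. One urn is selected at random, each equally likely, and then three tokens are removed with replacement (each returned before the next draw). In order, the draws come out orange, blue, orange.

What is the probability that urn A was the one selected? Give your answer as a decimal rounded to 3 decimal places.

0.542

For each hypothesis, P(data | H) works out to: P(data | urn A) = (8/12)(4/12)(8/12) = 4/27; P(data | urn B) = (6/12)(6/12)(6/12) = 1/8.
The prior-weighted likelihoods are 1/2 · 4/27 = 2/27, 1/2 · 1/8 = 1/16; these sum to 59/432.
So P(urn A | data) = (2/27) / (59/432) = 32/59.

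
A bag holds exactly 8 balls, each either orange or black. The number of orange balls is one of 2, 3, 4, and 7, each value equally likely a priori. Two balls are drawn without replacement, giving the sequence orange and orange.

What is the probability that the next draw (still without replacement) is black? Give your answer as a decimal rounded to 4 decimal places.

0.3548

The likelihood of the observed sequence under each hypothesis: P(data | r = 2) = (2/8)(1/7) = 1/28; P(data | r = 3) = (3/8)(2/7) = 3/28; P(data | r = 4) = (4/8)(3/7) = 3/14; P(data | r = 7) = (7/8)(6/7) = 3/4.
Multiplying each by its prior: 1/4 · 1/28 = 1/112, 1/4 · 3/28 = 3/112, 1/4 · 3/14 = 3/56, 1/4 · 3/4 = 3/16; these sum to 31/112.
The posterior is then P(r = 2 | data) = 1/31, P(r = 3 | data) = 3/31, P(r = 4 | data) = 6/31, P(r = 7 | data) = 21/31.
So P(black next | data) = Σ P(black next | H) P(H | data) = (1)(1/31) + (5/6)(3/31) + (2/3)(6/31) + (1/6)(21/31) = 11/31.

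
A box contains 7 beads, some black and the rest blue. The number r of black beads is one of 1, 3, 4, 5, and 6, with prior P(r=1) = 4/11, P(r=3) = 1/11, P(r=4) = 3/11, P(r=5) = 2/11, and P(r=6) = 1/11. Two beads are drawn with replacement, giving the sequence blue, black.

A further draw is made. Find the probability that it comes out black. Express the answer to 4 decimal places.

0.4956

Under each hypothesis, the probability of the observed sequence is: P(data | r = 1) = (6/7)(1/7) = 6/49; P(data | r = 3) = (4/7)(3/7) = 12/49; P(data | r = 4) = (3/7)(4/7) = 12/49; P(data | r = 5) = (2/7)(5/7) = 10/49; P(data | r = 6) = (1/7)(6/7) = 6/49.
The prior-weighted likelihoods are 4/11 · 6/49 = 24/539, 1/11 · 12/49 = 12/539, 3/11 · 12/49 = 36/539, 2/11 · 10/49 = 20/539, 1/11 · 6/49 = 6/539; these sum to 2/11.
The posterior is then P(r = 1 | data) = 12/49, P(r = 3 | data) = 6/49, P(r = 4 | data) = 18/49, P(r = 5 | data) = 10/49, P(r = 6 | data) = 3/49.
Averaging over the posterior, P(black next | data) = (1/7)(12/49) + (3/7)(6/49) + (4/7)(18/49) + (5/7)(10/49) + (6/7)(3/49) = 170/343.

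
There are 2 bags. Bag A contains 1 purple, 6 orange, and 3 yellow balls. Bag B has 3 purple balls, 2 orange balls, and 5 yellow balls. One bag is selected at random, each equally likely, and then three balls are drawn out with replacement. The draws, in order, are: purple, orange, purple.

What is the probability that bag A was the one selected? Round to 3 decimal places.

0.250

Compute the likelihood of the observed sequence for each case: P(data | bag A) = (1/10)(6/10)(1/10) = 3/500; P(data | bag B) = (3/10)(2/10)(3/10) = 9/500.
The prior-weighted likelihoods are 1/2 · 3/500 = 3/1000, 1/2 · 9/500 = 9/1000; summing to 3/250.
Therefore the posterior P(bag A | data) = (3/1000) / (3/250) = 1/4.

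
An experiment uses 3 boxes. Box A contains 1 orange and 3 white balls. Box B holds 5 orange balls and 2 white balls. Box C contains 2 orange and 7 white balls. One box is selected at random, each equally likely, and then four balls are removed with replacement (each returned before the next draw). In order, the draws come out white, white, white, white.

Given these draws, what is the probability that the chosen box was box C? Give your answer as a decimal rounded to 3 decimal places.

0.531

Compute the likelihood of the observed sequence for each case: P(data | box A) = (3/4)(3/4)(3/4)(3/4) = 0.31641; P(data | box B) = (2/7)(2/7)(2/7)(2/7) = 0.0066639; P(data | box C) = (7/9)(7/9)(7/9)(7/9) = 0.36595.
Weighting by the prior gives 1/3 · 0.31641 = 0.10547, 1/3 · 0.0066639 = 0.0022213, 1/3 · 0.36595 = 0.12198; with total 0.22967.
Hence P(box C | data) = (0.12198) / (0.22967) = 0.53112.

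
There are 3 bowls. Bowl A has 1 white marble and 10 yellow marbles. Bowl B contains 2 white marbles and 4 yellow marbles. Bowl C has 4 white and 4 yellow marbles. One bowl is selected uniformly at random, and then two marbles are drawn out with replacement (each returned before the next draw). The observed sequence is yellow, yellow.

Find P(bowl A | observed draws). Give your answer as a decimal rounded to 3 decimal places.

For each hypothesis, P(data | H) works out to: P(data | bowl A) = (10/11)(10/11) = 0.82645; P(data | bowl B) = (4/6)(4/6) = 0.44444; P(data | bowl C) = (4/8)(4/8) = 0.25.
Multiplying each by its prior: 1/3 · 0.82645 = 0.27548, 1/3 · 0.44444 = 0.14815, 1/3 · 0.25 = 0.083333; these sum to 0.50696.
By Bayes' rule, P(bowl A | data) = (0.27548) / (0.50696) = 0.5434.

0.543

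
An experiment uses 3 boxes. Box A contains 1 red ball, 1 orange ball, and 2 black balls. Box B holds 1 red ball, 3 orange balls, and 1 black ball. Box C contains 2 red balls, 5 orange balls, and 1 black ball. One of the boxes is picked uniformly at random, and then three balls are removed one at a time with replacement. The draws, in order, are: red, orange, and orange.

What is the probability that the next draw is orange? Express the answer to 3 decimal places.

Under each hypothesis, the probability of the observed sequence is: P(data | box A) = (1/4)(1/4)(1/4) = 0.015625; P(data | box B) = (1/5)(3/5)(3/5) = 0.072; P(data | box C) = (2/8)(5/8)(5/8) = 0.097656.
Multiplying each by its prior: 1/3 · 0.015625 = 0.0052083, 1/3 · 0.072 = 0.024, 1/3 · 0.097656 = 0.032552; with total 0.06176.
Normalising, the posterior is P(box A | data) = 0.084331, P(box B | data) = 0.3886, P(box C | data) = 0.52707.
Averaging over the posterior, P(orange next | data) = (1/4)(0.084331) + (3/5)(0.3886) + (5/8)(0.52707) = 0.58366.

0.584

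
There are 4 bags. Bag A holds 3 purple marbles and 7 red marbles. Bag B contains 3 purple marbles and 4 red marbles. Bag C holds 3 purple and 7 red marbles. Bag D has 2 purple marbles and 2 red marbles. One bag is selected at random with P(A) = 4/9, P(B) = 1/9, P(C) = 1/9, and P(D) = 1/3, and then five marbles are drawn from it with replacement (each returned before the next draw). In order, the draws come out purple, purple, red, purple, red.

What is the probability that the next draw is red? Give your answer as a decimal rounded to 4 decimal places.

0.5812

For each hypothesis, P(data | H) works out to: P(data | bag A) = (3/10)(3/10)(7/10)(3/10)(7/10) = 0.01323; P(data | bag B) = (3/7)(3/7)(4/7)(3/7)(4/7) = 0.025704; P(data | bag C) = (3/10)(3/10)(7/10)(3/10)(7/10) = 0.01323; P(data | bag D) = (2/4)(2/4)(2/4)(2/4)(2/4) = 0.03125.
Weighting by the prior gives 4/9 · 0.01323 = 0.00588, 1/9 · 0.025704 = 0.002856, 1/9 · 0.01323 = 0.00147, 1/3 · 0.03125 = 0.010417; summing to 0.020623.
The posterior is then P(bag A | data) = 0.28512, P(bag B | data) = 0.13849, P(bag C | data) = 0.071281, P(bag D | data) = 0.50511.
Averaging over the posterior, P(red next | data) = (7/10)(0.28512) + (4/7)(0.13849) + (7/10)(0.071281) + (1/2)(0.50511) = 0.58117.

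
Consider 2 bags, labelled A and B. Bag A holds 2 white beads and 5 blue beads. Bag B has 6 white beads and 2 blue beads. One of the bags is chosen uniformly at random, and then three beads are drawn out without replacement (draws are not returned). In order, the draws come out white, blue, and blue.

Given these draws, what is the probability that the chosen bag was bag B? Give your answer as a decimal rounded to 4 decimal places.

0.1579

For each hypothesis, P(data | H) works out to: P(data | bag A) = (2/7)(5/6)(4/5) = 4/21; P(data | bag B) = (6/8)(2/7)(1/6) = 1/28.
Weighting by the prior gives 1/2 · 4/21 = 2/21, 1/2 · 1/28 = 1/56; summing to 19/168.
Therefore the posterior P(bag B | data) = (1/56) / (19/168) = 3/19.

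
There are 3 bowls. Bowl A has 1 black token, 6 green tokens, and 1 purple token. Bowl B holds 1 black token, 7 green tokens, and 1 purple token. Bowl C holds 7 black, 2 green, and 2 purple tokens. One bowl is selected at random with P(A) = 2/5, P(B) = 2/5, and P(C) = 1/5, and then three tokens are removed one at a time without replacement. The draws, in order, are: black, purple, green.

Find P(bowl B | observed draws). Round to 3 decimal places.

0.303

Compute the likelihood of the observed sequence for each case: P(data | bowl A) = (1/8)(1/7)(6/6) = 0.017857; P(data | bowl B) = (1/9)(1/8)(7/7) = 0.013889; P(data | bowl C) = (7/11)(2/10)(2/9) = 0.028283.
Multiplying each by its prior: 2/5 · 0.017857 = 0.0071429, 2/5 · 0.013889 = 0.0055556, 1/5 · 0.028283 = 0.0056566; with total 0.018355.
So P(bowl B | data) = (0.0055556) / (0.018355) = 0.30267.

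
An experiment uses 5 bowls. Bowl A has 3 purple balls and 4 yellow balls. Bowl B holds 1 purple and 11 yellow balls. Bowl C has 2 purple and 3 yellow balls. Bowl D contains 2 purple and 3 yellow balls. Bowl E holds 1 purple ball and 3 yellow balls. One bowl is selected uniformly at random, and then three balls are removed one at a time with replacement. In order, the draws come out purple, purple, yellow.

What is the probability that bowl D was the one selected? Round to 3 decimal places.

0.274

The likelihood of the observed sequence under each hypothesis: P(data | bowl A) = (3/7)(3/7)(4/7) = 0.10496; P(data | bowl B) = (1/12)(1/12)(11/12) = 0.0063657; P(data | bowl C) = (2/5)(2/5)(3/5) = 0.096; P(data | bowl D) = (2/5)(2/5)(3/5) = 0.096; P(data | bowl E) = (1/4)(1/4)(3/4) = 0.046875.
Multiplying each by its prior: 1/5 · 0.10496 = 0.020991, 1/5 · 0.0063657 = 0.0012731, 1/5 · 0.096 = 0.0192, 1/5 · 0.096 = 0.0192, 1/5 · 0.046875 = 0.009375; these sum to 0.070039.
So P(bowl D | data) = (0.0192) / (0.070039) = 0.27413.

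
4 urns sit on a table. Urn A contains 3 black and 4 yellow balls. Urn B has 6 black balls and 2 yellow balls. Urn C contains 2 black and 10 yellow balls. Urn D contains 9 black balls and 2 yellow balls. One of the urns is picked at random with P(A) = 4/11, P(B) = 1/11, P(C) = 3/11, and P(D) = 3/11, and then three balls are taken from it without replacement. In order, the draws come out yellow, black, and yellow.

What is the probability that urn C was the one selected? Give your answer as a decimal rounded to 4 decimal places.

Compute the likelihood of the observed sequence for each case: P(data | urn A) = (4/7)(3/6)(3/5) = 0.17143; P(data | urn B) = (2/8)(6/7)(1/6) = 0.035714; P(data | urn C) = (10/12)(2/11)(9/10) = 0.13636; P(data | urn D) = (2/11)(9/10)(1/9) = 0.018182.
Multiplying each by its prior: 4/11 · 0.17143 = 0.062338, 1/11 · 0.035714 = 0.0032468, 3/11 · 0.13636 = 0.03719, 3/11 · 0.018182 = 0.0049587; with total 0.10773.
So P(urn C | data) = (0.03719) / (0.10773) = 0.34521.

0.3452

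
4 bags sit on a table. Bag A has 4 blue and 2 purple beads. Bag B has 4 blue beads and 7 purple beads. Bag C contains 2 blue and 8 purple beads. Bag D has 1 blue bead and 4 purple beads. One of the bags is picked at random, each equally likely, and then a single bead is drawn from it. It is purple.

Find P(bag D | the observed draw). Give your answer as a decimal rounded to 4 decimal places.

Under each hypothesis, the probability of this draw is: P(data | bag A) = (2/6) = 1/3; P(data | bag B) = (7/11) = 7/11; P(data | bag C) = (8/10) = 4/5; P(data | bag D) = (4/5) = 4/5.
The prior-weighted likelihoods are 1/4 · 1/3 = 1/12, 1/4 · 7/11 = 7/44, 1/4 · 4/5 = 1/5, 1/4 · 4/5 = 1/5; summing to 106/165.
By Bayes' rule, P(bag D | data) = (1/5) / (106/165) = 33/106.

0.3113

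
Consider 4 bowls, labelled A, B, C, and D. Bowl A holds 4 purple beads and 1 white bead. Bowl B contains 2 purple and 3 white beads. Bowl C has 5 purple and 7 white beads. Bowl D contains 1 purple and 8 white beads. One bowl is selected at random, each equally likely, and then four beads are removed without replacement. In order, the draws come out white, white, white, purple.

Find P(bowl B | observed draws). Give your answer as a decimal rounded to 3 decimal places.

0.334

For each hypothesis, P(data | H) works out to: P(data | bowl A) = (1/5)(0/4) = 0; P(data | bowl B) = (3/5)(2/4)(1/3)(2/2) = 0.1; P(data | bowl C) = (7/12)(6/11)(5/10)(5/9) = 0.088384; P(data | bowl D) = (8/9)(7/8)(6/7)(1/6) = 0.11111.
The prior-weighted likelihoods are 1/4 · 0 = 0, 1/4 · 0.1 = 0.025, 1/4 · 0.088384 = 0.022096, 1/4 · 0.11111 = 0.027778; these sum to 0.074874.
Therefore the posterior P(bowl B | data) = (0.025) / (0.074874) = 0.3339.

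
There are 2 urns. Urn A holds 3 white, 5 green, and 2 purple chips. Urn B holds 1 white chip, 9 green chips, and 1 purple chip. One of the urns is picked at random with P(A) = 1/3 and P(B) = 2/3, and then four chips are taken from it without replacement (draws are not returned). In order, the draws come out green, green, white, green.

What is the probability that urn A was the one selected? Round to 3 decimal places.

Compute the likelihood of the observed sequence for each case: P(data | urn A) = (5/10)(4/9)(3/8)(3/7) = 0.035714; P(data | urn B) = (9/11)(8/10)(1/9)(7/8) = 0.063636.
Weighting by the prior gives 1/3 · 0.035714 = 0.011905, 2/3 · 0.063636 = 0.042424; summing to 0.054329.
Hence P(urn A | data) = (0.011905) / (0.054329) = 0.21912.

0.219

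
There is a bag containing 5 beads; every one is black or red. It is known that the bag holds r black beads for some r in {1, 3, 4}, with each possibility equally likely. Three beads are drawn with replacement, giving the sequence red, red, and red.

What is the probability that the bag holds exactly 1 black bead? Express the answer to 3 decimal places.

0.877

The likelihood of the observed sequence under each hypothesis: P(data | r = 1) = (4/5)(4/5)(4/5) = 64/125; P(data | r = 3) = (2/5)(2/5)(2/5) = 8/125; P(data | r = 4) = (1/5)(1/5)(1/5) = 1/125.
The prior-weighted likelihoods are 1/3 · 64/125 = 64/375, 1/3 · 8/125 = 8/375, 1/3 · 1/125 = 1/375; these sum to 73/375.
By Bayes' rule, P(r = 1 | data) = (64/375) / (73/375) = 64/73.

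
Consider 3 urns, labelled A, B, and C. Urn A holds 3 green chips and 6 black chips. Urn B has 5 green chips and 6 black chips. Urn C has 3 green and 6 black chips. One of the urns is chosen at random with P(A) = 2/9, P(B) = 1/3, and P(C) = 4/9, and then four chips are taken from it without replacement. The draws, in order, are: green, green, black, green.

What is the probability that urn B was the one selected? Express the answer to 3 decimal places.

0.656

Compute the likelihood of the observed sequence for each case: P(data | urn A) = (3/9)(2/8)(6/7)(1/6) = 1/84; P(data | urn B) = (5/11)(4/10)(6/9)(3/8) = 1/22; P(data | urn C) = (3/9)(2/8)(6/7)(1/6) = 1/84.
Multiplying each by its prior: 2/9 · 1/84 = 1/378, 1/3 · 1/22 = 1/66, 4/9 · 1/84 = 1/189; these sum to 16/693.
By Bayes' rule, P(urn B | data) = (1/66) / (16/693) = 21/32.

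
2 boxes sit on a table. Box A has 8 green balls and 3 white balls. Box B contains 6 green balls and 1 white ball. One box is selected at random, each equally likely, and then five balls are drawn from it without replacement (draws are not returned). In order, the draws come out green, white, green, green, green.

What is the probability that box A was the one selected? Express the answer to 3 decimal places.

0.389

Under each hypothesis, the probability of the observed sequence is: P(data | box A) = (8/11)(3/10)(7/9)(6/8)(5/7) = 1/11; P(data | box B) = (6/7)(1/6)(5/5)(4/4)(3/3) = 1/7.
Weighting by the prior gives 1/2 · 1/11 = 1/22, 1/2 · 1/7 = 1/14; these sum to 9/77.
Therefore the posterior P(box A | data) = (1/22) / (9/77) = 7/18.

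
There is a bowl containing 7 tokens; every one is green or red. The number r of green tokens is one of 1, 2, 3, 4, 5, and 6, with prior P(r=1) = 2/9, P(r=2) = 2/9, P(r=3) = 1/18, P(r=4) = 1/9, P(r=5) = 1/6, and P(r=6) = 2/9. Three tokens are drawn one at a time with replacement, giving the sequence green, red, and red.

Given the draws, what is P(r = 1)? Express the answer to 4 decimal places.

0.2628

The likelihood of the observed sequence under each hypothesis: P(data | r = 1) = (1/7)(6/7)(6/7) = 0.10496; P(data | r = 2) = (2/7)(5/7)(5/7) = 0.14577; P(data | r = 3) = (3/7)(4/7)(4/7) = 0.13994; P(data | r = 4) = (4/7)(3/7)(3/7) = 0.10496; P(data | r = 5) = (5/7)(2/7)(2/7) = 0.058309; P(data | r = 6) = (6/7)(1/7)(1/7) = 0.017493.
The prior-weighted likelihoods are 2/9 · 0.10496 = 0.023324, 2/9 · 0.14577 = 0.032394, 1/18 · 0.13994 = 0.0077745, 1/9 · 0.10496 = 0.011662, 1/6 · 0.058309 = 0.0097182, 2/9 · 0.017493 = 0.0038873; these sum to 0.088759.
So P(r = 1 | data) = (0.023324) / (0.088759) = 0.26277.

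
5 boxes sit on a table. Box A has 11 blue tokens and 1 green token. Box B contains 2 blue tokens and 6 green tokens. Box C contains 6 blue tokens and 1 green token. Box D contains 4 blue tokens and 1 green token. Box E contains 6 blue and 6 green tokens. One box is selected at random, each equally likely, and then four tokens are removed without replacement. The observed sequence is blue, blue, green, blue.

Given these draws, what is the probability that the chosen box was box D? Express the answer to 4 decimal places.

For each hypothesis, P(data | H) works out to: P(data | box A) = (11/12)(10/11)(1/10)(9/9) = 0.083333; P(data | box B) = (2/8)(1/7)(6/6)(0/5) = 0; P(data | box C) = (6/7)(5/6)(1/5)(4/4) = 0.14286; P(data | box D) = (4/5)(3/4)(1/3)(2/2) = 0.2; P(data | box E) = (6/12)(5/11)(6/10)(4/9) = 0.060606.
The prior-weighted likelihoods are 1/5 · 0.083333 = 0.016667, 1/5 · 0 = 0, 1/5 · 0.14286 = 0.028571, 1/5 · 0.2 = 0.04, 1/5 · 0.060606 = 0.012121; summing to 0.097359.
So P(box D | data) = (0.04) / (0.097359) = 0.41085.

0.4108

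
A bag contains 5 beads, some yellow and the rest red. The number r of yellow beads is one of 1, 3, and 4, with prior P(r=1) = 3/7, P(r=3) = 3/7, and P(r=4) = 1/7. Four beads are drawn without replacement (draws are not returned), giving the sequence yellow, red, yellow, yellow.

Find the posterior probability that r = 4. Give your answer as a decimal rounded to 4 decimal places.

0.4000

Under each hypothesis, the probability of the observed sequence is: P(data | r = 1) = (1/5)(4/4)(0/3) = 0; P(data | r = 3) = (3/5)(2/4)(2/3)(1/2) = 1/10; P(data | r = 4) = (4/5)(1/4)(3/3)(2/2) = 1/5.
Multiplying each by its prior: 3/7 · 0 = 0, 3/7 · 1/10 = 3/70, 1/7 · 1/5 = 1/35; summing to 1/14.
By Bayes' rule, P(r = 4 | data) = (1/35) / (1/14) = 2/5.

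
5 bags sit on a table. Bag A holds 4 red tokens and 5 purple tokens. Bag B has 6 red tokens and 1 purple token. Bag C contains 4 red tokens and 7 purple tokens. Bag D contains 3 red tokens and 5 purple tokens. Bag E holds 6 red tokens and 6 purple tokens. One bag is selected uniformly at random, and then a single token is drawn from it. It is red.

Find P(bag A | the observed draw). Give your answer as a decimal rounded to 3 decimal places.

0.175

Compute the likelihood of this draw for each case: P(data | bag A) = (4/9) = 0.44444; P(data | bag B) = (6/7) = 0.85714; P(data | bag C) = (4/11) = 0.36364; P(data | bag D) = (3/8) = 0.375; P(data | bag E) = (6/12) = 0.5.
Multiplying each by its prior: 1/5 · 0.44444 = 0.088889, 1/5 · 0.85714 = 0.17143, 1/5 · 0.36364 = 0.072727, 1/5 · 0.375 = 0.075, 1/5 · 0.5 = 0.1; with total 0.50804.
Therefore the posterior P(bag A | data) = (0.088889) / (0.50804) = 0.17496.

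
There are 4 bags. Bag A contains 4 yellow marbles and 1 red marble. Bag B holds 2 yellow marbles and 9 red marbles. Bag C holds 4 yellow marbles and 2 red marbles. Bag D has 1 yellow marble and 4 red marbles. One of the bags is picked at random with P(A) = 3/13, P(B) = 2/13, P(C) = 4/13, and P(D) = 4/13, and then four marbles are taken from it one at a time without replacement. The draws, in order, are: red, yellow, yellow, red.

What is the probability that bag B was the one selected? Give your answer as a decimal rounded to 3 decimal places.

0.120

Under each hypothesis, the probability of the observed sequence is: P(data | bag A) = (1/5)(4/4)(3/3)(0/2) = 0; P(data | bag B) = (9/11)(2/10)(1/9)(8/8) = 1/55; P(data | bag C) = (2/6)(4/5)(3/4)(1/3) = 1/15; P(data | bag D) = (4/5)(1/4)(0/3) = 0.
The prior-weighted likelihoods are 3/13 · 0 = 0, 2/13 · 1/55 = 2/715, 4/13 · 1/15 = 4/195, 4/13 · 0 = 0; summing to 10/429.
So P(bag B | data) = (2/715) / (10/429) = 3/25.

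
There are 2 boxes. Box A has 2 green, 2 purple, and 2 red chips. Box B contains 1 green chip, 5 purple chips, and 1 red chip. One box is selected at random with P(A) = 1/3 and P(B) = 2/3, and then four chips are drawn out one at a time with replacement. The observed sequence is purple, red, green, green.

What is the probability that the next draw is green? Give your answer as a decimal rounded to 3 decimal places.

0.285

The likelihood of the observed sequence under each hypothesis: P(data | box A) = (2/6)(2/6)(2/6)(2/6) = 0.012346; P(data | box B) = (5/7)(1/7)(1/7)(1/7) = 0.0020825.
Multiplying each by its prior: 1/3 · 0.012346 = 0.0041152, 2/3 · 0.0020825 = 0.0013883; summing to 0.0055035.
Dividing through by the total gives posterior P(box A | data) = 0.74774, P(box B | data) = 0.25226.
So P(green next | data) = Σ P(green next | H) P(H | data) = (1/3)(0.74774) + (1/7)(0.25226) = 0.28528.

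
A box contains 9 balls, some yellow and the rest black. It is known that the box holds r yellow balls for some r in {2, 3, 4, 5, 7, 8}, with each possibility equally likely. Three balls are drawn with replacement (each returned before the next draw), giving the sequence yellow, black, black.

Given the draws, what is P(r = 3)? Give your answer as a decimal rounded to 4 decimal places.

Compute the likelihood of the observed sequence for each case: P(data | r = 2) = (2/9)(7/9)(7/9) = 0.13443; P(data | r = 3) = (3/9)(6/9)(6/9) = 0.14815; P(data | r = 4) = (4/9)(5/9)(5/9) = 0.13717; P(data | r = 5) = (5/9)(4/9)(4/9) = 0.10974; P(data | r = 7) = (7/9)(2/9)(2/9) = 0.038409; P(data | r = 8) = (8/9)(1/9)(1/9) = 0.010974.
The prior-weighted likelihoods are 1/6 · 0.13443 = 0.022405, 1/6 · 0.14815 = 0.024691, 1/6 · 0.13717 = 0.022862, 1/6 · 0.10974 = 0.01829, 1/6 · 0.038409 = 0.0064015, 1/6 · 0.010974 = 0.001829; with total 0.096479.
Therefore the posterior P(r = 3 | data) = (0.024691) / (0.096479) = 0.25592.

0.2559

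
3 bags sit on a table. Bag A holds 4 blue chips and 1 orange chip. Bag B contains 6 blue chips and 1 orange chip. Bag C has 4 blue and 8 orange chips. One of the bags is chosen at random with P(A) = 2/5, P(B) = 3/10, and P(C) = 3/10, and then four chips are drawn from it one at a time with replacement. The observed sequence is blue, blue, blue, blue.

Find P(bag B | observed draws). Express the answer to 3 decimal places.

The likelihood of the observed sequence under each hypothesis: P(data | bag A) = (4/5)(4/5)(4/5)(4/5) = 0.4096; P(data | bag B) = (6/7)(6/7)(6/7)(6/7) = 0.53978; P(data | bag C) = (4/12)(4/12)(4/12)(4/12) = 0.012346.
Weighting by the prior gives 2/5 · 0.4096 = 0.16384, 3/10 · 0.53978 = 0.16193, 3/10 · 0.012346 = 0.0037037; summing to 0.32948.
By Bayes' rule, P(bag B | data) = (0.16193) / (0.32948) = 0.49148.

0.491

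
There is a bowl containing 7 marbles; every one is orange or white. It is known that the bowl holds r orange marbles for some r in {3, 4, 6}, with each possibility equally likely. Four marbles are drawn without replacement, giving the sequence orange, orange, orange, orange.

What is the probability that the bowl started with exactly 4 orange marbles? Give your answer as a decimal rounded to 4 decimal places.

Compute the likelihood of the observed sequence for each case: P(data | r = 3) = (3/7)(2/6)(1/5)(0/4) = 0; P(data | r = 4) = (4/7)(3/6)(2/5)(1/4) = 1/35; P(data | r = 6) = (6/7)(5/6)(4/5)(3/4) = 3/7.
Multiplying each by its prior: 1/3 · 0 = 0, 1/3 · 1/35 = 1/105, 1/3 · 3/7 = 1/7; summing to 16/105.
Therefore the posterior P(r = 4 | data) = (1/105) / (16/105) = 1/16.

0.0625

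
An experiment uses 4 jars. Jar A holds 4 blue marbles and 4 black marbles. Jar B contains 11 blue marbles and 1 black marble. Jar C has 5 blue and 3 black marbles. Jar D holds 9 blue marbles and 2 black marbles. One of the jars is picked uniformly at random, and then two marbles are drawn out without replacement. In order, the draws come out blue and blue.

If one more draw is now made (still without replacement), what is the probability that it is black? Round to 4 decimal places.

0.2672

The likelihood of the observed sequence under each hypothesis: P(data | jar A) = (4/8)(3/7) = 0.21429; P(data | jar B) = (11/12)(10/11) = 0.83333; P(data | jar C) = (5/8)(4/7) = 0.35714; P(data | jar D) = (9/11)(8/10) = 0.65455.
Multiplying each by its prior: 1/4 · 0.21429 = 0.053571, 1/4 · 0.83333 = 0.20833, 1/4 · 0.35714 = 0.089286, 1/4 · 0.65455 = 0.16364; these sum to 0.51483.
The posterior is then P(jar A | data) = 0.10406, P(jar B | data) = 0.40467, P(jar C | data) = 0.17343, P(jar D | data) = 0.31785.
Averaging over the posterior, P(black next | data) = (2/3)(0.10406) + (1/10)(0.40467) + (1/2)(0.17343) + (2/9)(0.31785) = 0.26719.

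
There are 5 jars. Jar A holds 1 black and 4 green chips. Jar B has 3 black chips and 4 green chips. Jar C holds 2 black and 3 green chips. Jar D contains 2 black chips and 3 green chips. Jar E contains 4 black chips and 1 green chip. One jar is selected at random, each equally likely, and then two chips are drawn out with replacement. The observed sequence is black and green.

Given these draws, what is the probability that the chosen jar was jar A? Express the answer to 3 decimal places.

Under each hypothesis, the probability of the observed sequence is: P(data | jar A) = (1/5)(4/5) = 0.16; P(data | jar B) = (3/7)(4/7) = 0.2449; P(data | jar C) = (2/5)(3/5) = 0.24; P(data | jar D) = (2/5)(3/5) = 0.24; P(data | jar E) = (4/5)(1/5) = 0.16.
Weighting by the prior gives 1/5 · 0.16 = 0.032, 1/5 · 0.2449 = 0.04898, 1/5 · 0.24 = 0.048, 1/5 · 0.24 = 0.048, 1/5 · 0.16 = 0.032; with total 0.20898.
Therefore the posterior P(jar A | data) = (0.032) / (0.20898) = 0.15313.

0.153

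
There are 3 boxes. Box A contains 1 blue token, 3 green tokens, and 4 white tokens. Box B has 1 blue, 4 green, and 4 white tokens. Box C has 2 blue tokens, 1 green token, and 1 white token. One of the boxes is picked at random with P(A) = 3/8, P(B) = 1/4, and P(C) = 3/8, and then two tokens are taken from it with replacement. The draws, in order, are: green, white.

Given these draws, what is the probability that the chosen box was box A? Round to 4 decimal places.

0.4912

Under each hypothesis, the probability of the observed sequence is: P(data | box A) = (3/8)(4/8) = 0.1875; P(data | box B) = (4/9)(4/9) = 0.19753; P(data | box C) = (1/4)(1/4) = 0.0625.
Multiplying each by its prior: 3/8 · 0.1875 = 0.070312, 1/4 · 0.19753 = 0.049383, 3/8 · 0.0625 = 0.023438; summing to 0.14313.
Therefore the posterior P(box A | data) = (0.070312) / (0.14313) = 0.49124.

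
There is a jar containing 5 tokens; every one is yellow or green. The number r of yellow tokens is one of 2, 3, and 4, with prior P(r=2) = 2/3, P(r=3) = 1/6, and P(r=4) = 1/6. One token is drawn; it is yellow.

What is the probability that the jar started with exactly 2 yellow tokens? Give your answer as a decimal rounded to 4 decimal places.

Compute the likelihood of this draw for each case: P(data | r = 2) = (2/5) = 2/5; P(data | r = 3) = (3/5) = 3/5; P(data | r = 4) = (4/5) = 4/5.
The prior-weighted likelihoods are 2/3 · 2/5 = 4/15, 1/6 · 3/5 = 1/10, 1/6 · 4/5 = 2/15; these sum to 1/2.
Therefore the posterior P(r = 2 | data) = (4/15) / (1/2) = 8/15.

0.5333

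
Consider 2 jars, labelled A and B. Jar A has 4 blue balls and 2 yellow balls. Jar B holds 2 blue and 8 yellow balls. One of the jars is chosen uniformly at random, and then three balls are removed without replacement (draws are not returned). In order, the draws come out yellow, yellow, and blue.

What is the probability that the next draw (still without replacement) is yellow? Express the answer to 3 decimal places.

Compute the likelihood of the observed sequence for each case: P(data | jar A) = (2/6)(1/5)(4/4) = 1/15; P(data | jar B) = (8/10)(7/9)(2/8) = 7/45.
The prior-weighted likelihoods are 1/2 · 1/15 = 1/30, 1/2 · 7/45 = 7/90; summing to 1/9.
Dividing through by the total gives posterior P(jar A | data) = 3/10, P(jar B | data) = 7/10.
The predictive probability is P(yellow next | data) = (0)(3/10) + (6/7)(7/10) = 3/5.

0.600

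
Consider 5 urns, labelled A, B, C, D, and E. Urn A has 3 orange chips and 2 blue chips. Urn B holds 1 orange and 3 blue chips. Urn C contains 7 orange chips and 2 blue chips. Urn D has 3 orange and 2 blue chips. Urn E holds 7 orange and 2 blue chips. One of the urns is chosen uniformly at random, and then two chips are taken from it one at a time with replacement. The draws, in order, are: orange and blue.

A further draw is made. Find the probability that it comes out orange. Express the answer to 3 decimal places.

0.596

The likelihood of the observed sequence under each hypothesis: P(data | urn A) = (3/5)(2/5) = 0.24; P(data | urn B) = (1/4)(3/4) = 0.1875; P(data | urn C) = (7/9)(2/9) = 0.17284; P(data | urn D) = (3/5)(2/5) = 0.24; P(data | urn E) = (7/9)(2/9) = 0.17284.
Multiplying each by its prior: 1/5 · 0.24 = 0.048, 1/5 · 0.1875 = 0.0375, 1/5 · 0.17284 = 0.034568, 1/5 · 0.24 = 0.048, 1/5 · 0.17284 = 0.034568; these sum to 0.20264.
The posterior is then P(urn A | data) = 0.23688, P(urn B | data) = 0.18506, P(urn C | data) = 0.17059, P(urn D | data) = 0.23688, P(urn E | data) = 0.17059.
Averaging over the posterior, P(orange next | data) = (3/5)(0.23688) + (1/4)(0.18506) + (7/9)(0.17059) + (3/5)(0.23688) + (7/9)(0.17059) = 0.59588.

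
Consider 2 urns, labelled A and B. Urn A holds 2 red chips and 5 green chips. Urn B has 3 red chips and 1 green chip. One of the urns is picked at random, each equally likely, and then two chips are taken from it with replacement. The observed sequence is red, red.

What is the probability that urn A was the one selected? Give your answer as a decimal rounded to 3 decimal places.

0.127

For each hypothesis, P(data | H) works out to: P(data | urn A) = (2/7)(2/7) = 0.081633; P(data | urn B) = (3/4)(3/4) = 0.5625.
Weighting by the prior gives 1/2 · 0.081633 = 0.040816, 1/2 · 0.5625 = 0.28125; with total 0.32207.
By Bayes' rule, P(urn A | data) = (0.040816) / (0.32207) = 0.12673.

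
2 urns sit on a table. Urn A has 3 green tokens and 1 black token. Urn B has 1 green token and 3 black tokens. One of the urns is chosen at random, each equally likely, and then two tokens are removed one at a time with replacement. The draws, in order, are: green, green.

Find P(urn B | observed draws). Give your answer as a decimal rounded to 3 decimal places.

0.100

Under each hypothesis, the probability of the observed sequence is: P(data | urn A) = (3/4)(3/4) = 9/16; P(data | urn B) = (1/4)(1/4) = 1/16.
Multiplying each by its prior: 1/2 · 9/16 = 9/32, 1/2 · 1/16 = 1/32; summing to 5/16.
Hence P(urn B | data) = (1/32) / (5/16) = 1/10.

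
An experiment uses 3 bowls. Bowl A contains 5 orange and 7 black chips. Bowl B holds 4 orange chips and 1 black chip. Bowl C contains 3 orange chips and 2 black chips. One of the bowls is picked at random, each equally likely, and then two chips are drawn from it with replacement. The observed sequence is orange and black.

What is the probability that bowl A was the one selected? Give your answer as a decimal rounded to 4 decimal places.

0.3780

Under each hypothesis, the probability of the observed sequence is: P(data | bowl A) = (5/12)(7/12) = 0.24306; P(data | bowl B) = (4/5)(1/5) = 0.16; P(data | bowl C) = (3/5)(2/5) = 0.24.
Weighting by the prior gives 1/3 · 0.24306 = 0.081019, 1/3 · 0.16 = 0.053333, 1/3 · 0.24 = 0.08; with total 0.21435.
Therefore the posterior P(bowl A | data) = (0.081019) / (0.21435) = 0.37797.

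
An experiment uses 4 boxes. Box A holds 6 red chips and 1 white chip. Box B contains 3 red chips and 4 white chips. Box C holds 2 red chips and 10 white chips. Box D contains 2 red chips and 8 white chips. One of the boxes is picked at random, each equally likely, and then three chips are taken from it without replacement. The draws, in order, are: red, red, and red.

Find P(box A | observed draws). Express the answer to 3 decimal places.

Compute the likelihood of the observed sequence for each case: P(data | box A) = (6/7)(5/6)(4/5) = 4/7; P(data | box B) = (3/7)(2/6)(1/5) = 1/35; P(data | box C) = (2/12)(1/11)(0/10) = 0; P(data | box D) = (2/10)(1/9)(0/8) = 0.
The prior-weighted likelihoods are 1/4 · 4/7 = 1/7, 1/4 · 1/35 = 1/140, 1/4 · 0 = 0, 1/4 · 0 = 0; these sum to 3/20.
By Bayes' rule, P(box A | data) = (1/7) / (3/20) = 20/21.

0.952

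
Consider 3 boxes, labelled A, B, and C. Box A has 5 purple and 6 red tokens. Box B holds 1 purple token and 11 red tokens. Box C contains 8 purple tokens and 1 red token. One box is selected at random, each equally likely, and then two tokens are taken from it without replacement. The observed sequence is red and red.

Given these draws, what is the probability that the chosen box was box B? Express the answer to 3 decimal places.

Under each hypothesis, the probability of the observed sequence is: P(data | box A) = (6/11)(5/10) = 3/11; P(data | box B) = (11/12)(10/11) = 5/6; P(data | box C) = (1/9)(0/8) = 0.
The prior-weighted likelihoods are 1/3 · 3/11 = 1/11, 1/3 · 5/6 = 5/18, 1/3 · 0 = 0; with total 73/198.
So P(box B | data) = (5/18) / (73/198) = 55/73.

0.753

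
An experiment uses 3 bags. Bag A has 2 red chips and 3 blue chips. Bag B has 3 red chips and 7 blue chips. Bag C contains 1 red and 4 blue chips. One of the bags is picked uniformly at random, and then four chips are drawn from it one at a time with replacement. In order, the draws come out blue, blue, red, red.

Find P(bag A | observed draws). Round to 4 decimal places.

0.4525

The likelihood of the observed sequence under each hypothesis: P(data | bag A) = (3/5)(3/5)(2/5)(2/5) = 0.0576; P(data | bag B) = (7/10)(7/10)(3/10)(3/10) = 0.0441; P(data | bag C) = (4/5)(4/5)(1/5)(1/5) = 0.0256.
The prior-weighted likelihoods are 1/3 · 0.0576 = 0.0192, 1/3 · 0.0441 = 0.0147, 1/3 · 0.0256 = 0.0085333; with total 0.042433.
By Bayes' rule, P(bag A | data) = (0.0192) / (0.042433) = 0.45247.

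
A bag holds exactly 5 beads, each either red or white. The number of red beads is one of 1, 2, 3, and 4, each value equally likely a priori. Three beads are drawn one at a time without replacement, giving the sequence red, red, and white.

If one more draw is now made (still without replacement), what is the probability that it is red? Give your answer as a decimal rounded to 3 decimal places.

0.600

Under each hypothesis, the probability of the observed sequence is: P(data | r = 1) = (1/5)(0/4) = 0; P(data | r = 2) = (2/5)(1/4)(3/3) = 1/10; P(data | r = 3) = (3/5)(2/4)(2/3) = 1/5; P(data | r = 4) = (4/5)(3/4)(1/3) = 1/5.
Weighting by the prior gives 1/4 · 0 = 0, 1/4 · 1/10 = 1/40, 1/4 · 1/5 = 1/20, 1/4 · 1/5 = 1/20; these sum to 1/8.
Dividing through by the total gives posterior P(r = 1 | data) = 0, P(r = 2 | data) = 1/5, P(r = 3 | data) = 2/5, P(r = 4 | data) = 2/5.
Averaging over the posterior, P(red next | data) = (0)(1/5) + (1/2)(2/5) + (1)(2/5) = 3/5.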